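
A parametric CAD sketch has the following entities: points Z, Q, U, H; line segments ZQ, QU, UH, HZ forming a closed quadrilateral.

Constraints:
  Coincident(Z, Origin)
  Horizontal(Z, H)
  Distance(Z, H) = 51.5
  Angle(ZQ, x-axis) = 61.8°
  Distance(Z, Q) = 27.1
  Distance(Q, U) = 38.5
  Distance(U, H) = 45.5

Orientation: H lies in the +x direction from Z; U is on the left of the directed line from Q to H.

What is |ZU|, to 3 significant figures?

63.6

Checks: |QU| = 38.50 ✓; |UH| = 45.50 ✓.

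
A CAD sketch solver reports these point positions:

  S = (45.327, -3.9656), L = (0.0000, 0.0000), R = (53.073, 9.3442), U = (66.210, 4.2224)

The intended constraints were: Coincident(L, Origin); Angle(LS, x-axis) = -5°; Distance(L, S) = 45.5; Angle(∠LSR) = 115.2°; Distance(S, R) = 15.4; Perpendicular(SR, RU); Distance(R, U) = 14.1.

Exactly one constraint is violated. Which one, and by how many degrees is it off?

Perpendicular(SR, RU) — off by 8.90°.

L = (0.00, 0.00) ✓; LS at -5.000° ✓; |LS| = 45.50 ✓; ∠LSR = 115.2° ✓; |SR| = 15.40 ✓; ∠(SR, RU) = 81.10° ✗; |RU| = 14.10 ✓.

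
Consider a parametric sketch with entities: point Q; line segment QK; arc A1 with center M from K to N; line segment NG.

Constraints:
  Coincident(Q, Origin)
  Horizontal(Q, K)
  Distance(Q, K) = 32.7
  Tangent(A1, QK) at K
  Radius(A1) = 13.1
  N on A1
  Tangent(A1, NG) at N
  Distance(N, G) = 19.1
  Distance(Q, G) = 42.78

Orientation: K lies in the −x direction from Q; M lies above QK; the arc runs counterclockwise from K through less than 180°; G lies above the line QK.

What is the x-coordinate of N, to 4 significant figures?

-20.02

Checks: |MN| = 13.10 ✓; ∠(MN, NG) = 90.00° ✓; |NG| = 19.10 ✓; |QG| = 42.78 ✓.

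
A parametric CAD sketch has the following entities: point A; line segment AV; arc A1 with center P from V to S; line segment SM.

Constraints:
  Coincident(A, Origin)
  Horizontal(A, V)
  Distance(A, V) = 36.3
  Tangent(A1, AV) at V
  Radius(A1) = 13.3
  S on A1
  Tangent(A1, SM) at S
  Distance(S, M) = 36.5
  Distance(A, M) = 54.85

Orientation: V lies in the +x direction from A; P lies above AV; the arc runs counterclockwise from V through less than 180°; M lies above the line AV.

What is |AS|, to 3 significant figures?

51.4

Checks: |PS| = 13.30 ✓; ∠(PS, SM) = 90.00° ✓; |SM| = 36.50 ✓; |AM| = 54.85 ✓.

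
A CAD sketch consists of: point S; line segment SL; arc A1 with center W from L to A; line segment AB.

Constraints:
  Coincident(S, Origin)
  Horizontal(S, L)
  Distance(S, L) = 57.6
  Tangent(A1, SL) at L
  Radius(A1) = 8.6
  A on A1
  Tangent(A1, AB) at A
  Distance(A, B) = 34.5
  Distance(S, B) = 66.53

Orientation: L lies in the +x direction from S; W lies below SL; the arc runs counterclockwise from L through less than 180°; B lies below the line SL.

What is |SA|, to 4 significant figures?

49.82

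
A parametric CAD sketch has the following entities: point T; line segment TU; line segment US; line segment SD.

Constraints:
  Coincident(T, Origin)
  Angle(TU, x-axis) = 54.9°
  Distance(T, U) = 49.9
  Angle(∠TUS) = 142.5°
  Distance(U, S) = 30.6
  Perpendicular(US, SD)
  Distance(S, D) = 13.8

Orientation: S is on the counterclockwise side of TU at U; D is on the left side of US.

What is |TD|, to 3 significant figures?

72.1

∠TUS = 142.5°, so US runs at 54.9° + (180° − 142.5°) = 92.4° from the x-axis; with |US| = 30.6, S = U + 30.6·(cos 92.4°, sin 92.4°) = (27.4, 71.4). US ⟂ SD; with |SD| = 13.8 on the left of US, D = S + 13.8·(-0.999, -0.0419) = (13.6, 70.8). Then |TD| = |D − T| = 72.1.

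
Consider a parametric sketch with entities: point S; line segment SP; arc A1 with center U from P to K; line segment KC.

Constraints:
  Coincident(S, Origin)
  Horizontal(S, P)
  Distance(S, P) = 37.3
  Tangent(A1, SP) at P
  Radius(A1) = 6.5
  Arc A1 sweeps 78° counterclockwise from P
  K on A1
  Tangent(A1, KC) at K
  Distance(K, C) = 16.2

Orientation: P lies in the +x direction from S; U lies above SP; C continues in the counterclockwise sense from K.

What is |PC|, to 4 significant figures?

23.14

S is at the origin; S and P share the same y with |SP| = 37.3 and P on the +x side, so P = (37.30, 0.000). Tangency of A1 to SP means the radius UP is perpendicular to SP, so U = P + (0, 6.5) = (37.30, 6.500). On A1, P sits at bearing -90° from U; a 78° counterclockwise sweep puts K at bearing -12°, so K = U + 6.5·(cos -12°, sin -12°) = (43.66, 5.149). Since A1 is tangent to KC there, UK ⟂ KC, so KC runs along (−sin -12°, cos -12°); with |KC| = 16.2, C = (47.03, 20.99). Then |PC| = |C − P| = 23.14.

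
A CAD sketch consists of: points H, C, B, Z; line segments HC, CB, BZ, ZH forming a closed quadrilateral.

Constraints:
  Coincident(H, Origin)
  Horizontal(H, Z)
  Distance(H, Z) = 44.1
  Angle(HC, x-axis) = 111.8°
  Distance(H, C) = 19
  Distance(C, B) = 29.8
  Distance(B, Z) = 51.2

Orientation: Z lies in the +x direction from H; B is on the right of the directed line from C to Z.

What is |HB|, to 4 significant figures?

13.37

Checks: |CB| = 29.80 ✓; |BZ| = 51.20 ✓.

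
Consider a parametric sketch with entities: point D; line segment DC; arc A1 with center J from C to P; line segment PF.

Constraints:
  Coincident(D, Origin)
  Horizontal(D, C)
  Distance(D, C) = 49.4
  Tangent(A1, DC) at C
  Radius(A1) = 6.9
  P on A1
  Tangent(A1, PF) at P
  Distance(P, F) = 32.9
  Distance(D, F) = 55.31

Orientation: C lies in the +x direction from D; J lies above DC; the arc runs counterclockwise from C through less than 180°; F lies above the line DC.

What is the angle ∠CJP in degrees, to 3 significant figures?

119°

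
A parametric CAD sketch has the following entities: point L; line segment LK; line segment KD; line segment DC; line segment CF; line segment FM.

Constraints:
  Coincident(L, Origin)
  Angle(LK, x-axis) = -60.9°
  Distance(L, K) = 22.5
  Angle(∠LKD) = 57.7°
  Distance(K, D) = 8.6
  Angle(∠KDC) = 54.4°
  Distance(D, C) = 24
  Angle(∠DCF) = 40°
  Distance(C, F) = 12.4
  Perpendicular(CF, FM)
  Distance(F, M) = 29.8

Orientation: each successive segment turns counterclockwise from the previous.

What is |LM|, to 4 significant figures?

18.15

L is at the origin; LK runs at -60.9° with length 22.5, so K = (10.94, -19.66). ∠LKD = 57.7° gives KD at 61.40° from the x-axis; with |KD| = 8.6, D = (15.06, -12.11). ∠KDC = 54.4° gives DC at -173.0° from the x-axis; with |DC| = 24.0, C = (-8.762, -15.03). ∠DCF = 40.0° gives CF at -33.00° from the x-axis; with |CF| = 12.4, F = (1.638, -21.79). The perpendicularity gives FM at right angles to CF, so FM runs at 57.00°; with |FM| = 29.8, M = (17.87, 3.205). Then |LM| = |M − L| = 18.15.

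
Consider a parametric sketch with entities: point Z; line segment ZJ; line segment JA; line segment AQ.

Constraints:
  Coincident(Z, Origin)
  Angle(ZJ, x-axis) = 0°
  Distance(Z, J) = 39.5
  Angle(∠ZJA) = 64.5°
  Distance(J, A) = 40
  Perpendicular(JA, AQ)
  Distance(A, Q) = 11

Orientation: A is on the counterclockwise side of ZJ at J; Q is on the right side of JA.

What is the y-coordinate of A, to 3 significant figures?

36.1

Z is at the origin; ZJ runs at 0.0° with length 39.5, so J = 39.5·(cos 0.0°, sin 0.0°) = (39.5, 0.00). ∠ZJA = 64.5°, so JA runs at 0.0° + (180° − 64.5°) = 116° from the x-axis; with |JA| = 40.0, A = J + 40.0·(cos 116°, sin 116°) = (22.3, 36.1). So A.y = 36.1.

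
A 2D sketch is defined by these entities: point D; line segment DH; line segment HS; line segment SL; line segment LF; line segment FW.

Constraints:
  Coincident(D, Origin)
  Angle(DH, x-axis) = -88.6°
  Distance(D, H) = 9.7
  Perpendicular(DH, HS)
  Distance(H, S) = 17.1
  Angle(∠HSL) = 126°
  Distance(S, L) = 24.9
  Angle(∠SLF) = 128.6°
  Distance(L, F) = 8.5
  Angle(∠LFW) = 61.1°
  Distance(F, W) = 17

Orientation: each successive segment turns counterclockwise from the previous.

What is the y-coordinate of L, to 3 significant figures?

11.2

DH ⟂ HS, so HS runs at 1.40°; with |HS| = 17.1, S = (17.3, -9.28). ∠HSL = 126.0° gives SL at 55.4° from the x-axis; with |SL| = 24.9, L = (31.5, 11.2). So L.y = 11.2.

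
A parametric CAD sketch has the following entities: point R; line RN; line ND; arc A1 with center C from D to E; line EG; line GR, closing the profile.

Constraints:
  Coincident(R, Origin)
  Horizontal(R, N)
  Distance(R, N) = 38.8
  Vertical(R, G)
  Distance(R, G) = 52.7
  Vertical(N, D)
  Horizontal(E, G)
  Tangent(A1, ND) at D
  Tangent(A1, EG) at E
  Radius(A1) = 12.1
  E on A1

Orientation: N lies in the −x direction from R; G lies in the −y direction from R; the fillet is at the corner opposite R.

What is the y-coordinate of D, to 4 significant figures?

-40.60

R is at the origin; RN is horizontal with |RN| = 38.8 and N on the −x side, so N = (-38.80, 0.000). RG is vertical with |RG| = 52.7 and G on the −y side, so G = (0.000, -52.70). The virtual corner opposite R is at (-38.80, -52.70). The tangent condition forces CD to be normal to ND and tangency of A1 to EG means the radius CE is perpendicular to EG, with radius 12.1, so the center C sits 12.1 in from both sides at C = (-26.70, -40.60). That places the tangent points at D = (-38.80, -40.60) on ND and E = (-26.70, -52.70) on EG. So D.y = -40.60.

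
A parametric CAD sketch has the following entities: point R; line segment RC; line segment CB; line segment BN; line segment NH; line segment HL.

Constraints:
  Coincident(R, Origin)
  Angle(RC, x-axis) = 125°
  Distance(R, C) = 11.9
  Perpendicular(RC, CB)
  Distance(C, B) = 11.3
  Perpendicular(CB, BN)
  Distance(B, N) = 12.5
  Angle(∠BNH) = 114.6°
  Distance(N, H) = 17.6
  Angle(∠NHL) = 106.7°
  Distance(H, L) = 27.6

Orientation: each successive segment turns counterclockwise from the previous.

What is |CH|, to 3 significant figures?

20.4

CB is perpendicular to BN, so BN runs at -55.0°; with |BN| = 12.5, N = (-8.91, -6.97). ∠BNH = 114.6° gives NH at 10.4° from the x-axis; with |NH| = 17.6, H = (8.40, -3.80). Then |CH| = |H − C| = 20.4.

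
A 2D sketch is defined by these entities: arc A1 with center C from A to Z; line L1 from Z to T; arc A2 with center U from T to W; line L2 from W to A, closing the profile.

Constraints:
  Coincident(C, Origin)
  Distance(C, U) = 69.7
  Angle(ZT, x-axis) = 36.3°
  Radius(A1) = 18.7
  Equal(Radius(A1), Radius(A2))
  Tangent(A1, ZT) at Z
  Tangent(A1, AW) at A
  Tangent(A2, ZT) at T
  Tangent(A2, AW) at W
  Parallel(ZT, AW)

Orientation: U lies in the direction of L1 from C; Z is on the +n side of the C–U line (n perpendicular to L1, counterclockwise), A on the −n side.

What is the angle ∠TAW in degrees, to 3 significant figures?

28.2°

The slot axis is L1's direction at 36.3°, so u = (cos 36.3°, sin 36.3°) = (0.806, 0.592) and n = (−sin 36.3°, cos 36.3°) = (-0.592, 0.806). C is at the origin and U lies 69.7 along u from C, so U = 69.7·u = (56.2, 41.3). Tangency of A1 to both parallel lines with radius 18.7 puts Z and A at C ± 18.7·n: Z = (-11.1, 15.1), A = (11.1, -15.1). Equal radii place T and W the same way about U: T = U + 18.7·n = (45.1, 56.3), W = U − 18.7·n = (67.2, 26.2). Then cos ∠TAW = AT·AW / (|AT||AW|), giving 28.2°.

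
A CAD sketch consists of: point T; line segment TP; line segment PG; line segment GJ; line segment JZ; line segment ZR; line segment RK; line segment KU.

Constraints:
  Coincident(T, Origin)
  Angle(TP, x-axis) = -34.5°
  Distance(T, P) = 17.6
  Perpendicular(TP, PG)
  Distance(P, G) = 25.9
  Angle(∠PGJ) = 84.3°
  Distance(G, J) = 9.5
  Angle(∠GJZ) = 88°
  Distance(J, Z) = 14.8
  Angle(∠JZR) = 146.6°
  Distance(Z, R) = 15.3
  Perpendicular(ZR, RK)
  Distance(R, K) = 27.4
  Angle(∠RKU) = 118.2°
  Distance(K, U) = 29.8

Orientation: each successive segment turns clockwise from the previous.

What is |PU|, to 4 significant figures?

48.73

ZR is perpendicular to RK, so RK runs at -75.60°; with |RK| = 27.4, K = (24.15, -36.95). ∠RKU = 118.2° gives KU at -137.4° from the x-axis; with |KU| = 29.8, U = (2.218, -57.12). Then |PU| = |U − P| = 48.73.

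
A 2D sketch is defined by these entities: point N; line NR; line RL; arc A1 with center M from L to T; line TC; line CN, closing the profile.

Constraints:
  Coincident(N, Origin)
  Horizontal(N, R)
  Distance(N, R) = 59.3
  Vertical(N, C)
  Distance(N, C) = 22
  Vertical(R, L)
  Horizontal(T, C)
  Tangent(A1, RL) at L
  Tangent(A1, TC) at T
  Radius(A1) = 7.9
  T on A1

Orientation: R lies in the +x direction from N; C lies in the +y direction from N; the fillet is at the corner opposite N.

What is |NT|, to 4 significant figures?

55.91

The virtual corner opposite N is at (59.30, 22.00). Tangency of A1 to RL means the radius ML is perpendicular to RL and tangency of A1 to TC means the radius MT is perpendicular to TC, with radius 7.9, so the center M sits 7.9 in from both sides at M = (51.40, 14.10). That places the tangent points at L = (59.30, 14.10) on RL and T = (51.40, 22.00) on TC. Then |NT| = |T − N| = 55.91.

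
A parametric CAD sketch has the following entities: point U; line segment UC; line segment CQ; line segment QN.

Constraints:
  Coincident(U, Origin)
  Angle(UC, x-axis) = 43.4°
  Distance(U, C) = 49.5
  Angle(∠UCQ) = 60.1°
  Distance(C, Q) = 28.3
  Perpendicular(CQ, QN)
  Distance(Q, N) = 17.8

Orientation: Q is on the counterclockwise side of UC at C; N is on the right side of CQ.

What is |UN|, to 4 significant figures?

60.82

U is at the origin; UC runs at 43.4° with length 49.5, so C = 49.5·(cos 43.4°, sin 43.4°) = (35.97, 34.01). ∠UCQ = 60.1°, so CQ runs at 43.4° + (180° − 60.1°) = 163.3° from the x-axis; with |CQ| = 28.3, Q = C + 28.3·(cos 163.3°, sin 163.3°) = (8.859, 42.14). The perpendicularity gives QN at right angles to CQ; with |QN| = 17.8 on the right of CQ, N = Q + 17.8·(0.2874, 0.9578) = (13.97, 59.19). Then |UN| = |N − U| = 60.82.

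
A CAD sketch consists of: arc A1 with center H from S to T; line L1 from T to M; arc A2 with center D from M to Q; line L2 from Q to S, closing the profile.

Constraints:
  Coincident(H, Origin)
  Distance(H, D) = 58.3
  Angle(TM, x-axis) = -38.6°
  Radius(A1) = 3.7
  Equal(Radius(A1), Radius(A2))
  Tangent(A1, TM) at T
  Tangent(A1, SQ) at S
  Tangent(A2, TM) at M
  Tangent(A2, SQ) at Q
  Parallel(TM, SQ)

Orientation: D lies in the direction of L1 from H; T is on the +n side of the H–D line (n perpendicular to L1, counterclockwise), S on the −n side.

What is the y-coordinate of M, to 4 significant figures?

-33.48

Tangency of A1 to both parallel lines with radius 3.7 puts T and S at H ± 3.7·n: T = (2.308, 2.892), S = (-2.308, -2.892). Equal radii place M and Q the same way about D: M = D + 3.7·n = (47.87, -33.48), Q = D − 3.7·n = (43.25, -39.26). So M.y = -33.48.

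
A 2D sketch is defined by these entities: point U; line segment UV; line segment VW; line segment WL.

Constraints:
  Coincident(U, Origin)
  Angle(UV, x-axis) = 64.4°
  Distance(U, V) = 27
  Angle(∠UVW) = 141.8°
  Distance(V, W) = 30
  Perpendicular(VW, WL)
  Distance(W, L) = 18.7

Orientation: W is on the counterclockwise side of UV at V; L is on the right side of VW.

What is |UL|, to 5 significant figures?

62.260

∠UVW = 141.8°, so VW runs at 64.4° + (180° − 141.8°) = 102.60° from the x-axis; with |VW| = 30.0, W = V + 30.0·(cos 102.60°, sin 102.60°) = (5.1220, 53.627). VW is perpendicular to WL; with |WL| = 18.7 on the right of VW, L = W + 18.7·(0.97592, 0.21814) = (23.372, 57.706). Then |UL| = |L − U| = 62.260.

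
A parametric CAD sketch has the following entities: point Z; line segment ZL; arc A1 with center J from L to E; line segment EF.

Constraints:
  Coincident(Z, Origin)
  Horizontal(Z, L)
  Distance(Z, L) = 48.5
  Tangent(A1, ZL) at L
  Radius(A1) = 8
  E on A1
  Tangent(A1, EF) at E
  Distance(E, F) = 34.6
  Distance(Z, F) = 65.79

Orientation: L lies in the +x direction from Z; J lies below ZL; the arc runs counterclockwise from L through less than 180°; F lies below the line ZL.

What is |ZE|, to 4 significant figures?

41.96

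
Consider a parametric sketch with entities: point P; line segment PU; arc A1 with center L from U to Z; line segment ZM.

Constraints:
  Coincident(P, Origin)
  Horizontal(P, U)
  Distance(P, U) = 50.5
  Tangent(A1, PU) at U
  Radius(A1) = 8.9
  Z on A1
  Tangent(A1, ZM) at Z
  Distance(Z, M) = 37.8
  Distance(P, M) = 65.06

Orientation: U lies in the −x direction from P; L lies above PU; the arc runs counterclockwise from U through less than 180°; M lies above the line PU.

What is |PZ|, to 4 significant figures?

42.73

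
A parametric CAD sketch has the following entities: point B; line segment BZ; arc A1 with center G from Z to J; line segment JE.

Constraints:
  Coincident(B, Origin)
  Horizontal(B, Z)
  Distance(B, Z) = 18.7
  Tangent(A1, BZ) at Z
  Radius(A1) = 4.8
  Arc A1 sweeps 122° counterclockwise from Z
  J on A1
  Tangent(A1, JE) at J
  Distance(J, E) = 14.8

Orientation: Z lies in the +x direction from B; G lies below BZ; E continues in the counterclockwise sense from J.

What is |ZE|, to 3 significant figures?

20.2

B is at the origin; BZ is horizontal with |BZ| = 18.7 and Z on the +x side, so Z = (18.7, 0.00). Since A1 is tangent to BZ there, GZ ⟂ BZ, so G = Z + (0, -4.8) = (18.7, -4.80). On A1, Z sits at bearing 90° from G; a 122° counterclockwise sweep puts J at bearing 212°, so J = G + 4.8·(cos 212°, sin 212°) = (14.6, -7.34). Since A1 is tangent to JE there, GJ ⟂ JE, so JE runs along (−sin 212°, cos 212°); with |JE| = 14.8, E = (22.5, -19.9). Then |ZE| = |E − Z| = 20.2.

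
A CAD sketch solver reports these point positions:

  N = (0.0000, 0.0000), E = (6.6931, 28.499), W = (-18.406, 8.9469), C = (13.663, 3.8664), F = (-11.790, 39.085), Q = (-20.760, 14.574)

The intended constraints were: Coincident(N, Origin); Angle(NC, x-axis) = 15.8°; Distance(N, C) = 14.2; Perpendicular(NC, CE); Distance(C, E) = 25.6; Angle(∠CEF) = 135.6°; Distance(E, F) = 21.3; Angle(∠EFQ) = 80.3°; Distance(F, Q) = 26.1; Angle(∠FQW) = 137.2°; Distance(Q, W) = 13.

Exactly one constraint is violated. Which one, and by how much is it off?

Distance(Q, W) = 13 — off by 6.90.

N = (0.00, 0.00) ✓; NC at 15.80° ✓; |NC| = 14.20 ✓; ∠(NC, CE) = 90.00° ✓; |CE| = 25.60 ✓; ∠CEF = 135.6° ✓; |EF| = 21.30 ✓; ∠EFQ = 80.30° ✓; |FQ| = 26.10 ✓; ∠FQW = 137.2° ✓; |QW| = 6.100 ✗.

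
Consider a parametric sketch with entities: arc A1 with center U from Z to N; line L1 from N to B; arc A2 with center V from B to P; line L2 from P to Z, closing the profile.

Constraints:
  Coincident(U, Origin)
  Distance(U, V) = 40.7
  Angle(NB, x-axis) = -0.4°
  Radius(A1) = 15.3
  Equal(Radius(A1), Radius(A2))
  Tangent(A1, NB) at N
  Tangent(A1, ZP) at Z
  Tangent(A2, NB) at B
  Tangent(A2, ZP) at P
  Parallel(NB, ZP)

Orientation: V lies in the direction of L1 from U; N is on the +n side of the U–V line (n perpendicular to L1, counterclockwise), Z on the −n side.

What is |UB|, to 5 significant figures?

43.481

Tangency of A1 to both parallel lines with radius 15.3 puts N and Z at U ± 15.3·n: N = (0.10681, 15.300), Z = (-0.10681, -15.300). Equal radii place B and P the same way about V: B = V + 15.3·n = (40.806, 15.015), P = V − 15.3·n = (40.592, -15.584). Then |UB| = |B − U| = 43.481.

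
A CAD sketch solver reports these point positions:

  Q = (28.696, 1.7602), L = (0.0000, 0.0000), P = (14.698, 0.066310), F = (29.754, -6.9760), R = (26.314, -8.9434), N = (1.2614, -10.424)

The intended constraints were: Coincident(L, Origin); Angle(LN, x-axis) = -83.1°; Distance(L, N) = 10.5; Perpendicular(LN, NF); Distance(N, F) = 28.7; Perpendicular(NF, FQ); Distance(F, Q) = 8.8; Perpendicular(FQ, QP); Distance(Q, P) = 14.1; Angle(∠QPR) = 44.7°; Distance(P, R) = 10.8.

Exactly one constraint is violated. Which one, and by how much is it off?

Distance(P, R) = 10.8 — off by 3.90.

L = (0.00, 0.00) ✓; LN at -83.10° ✓; |LN| = 10.50 ✓; ∠(LN, NF) = 90.00° ✓; |NF| = 28.70 ✓; ∠(NF, FQ) = 90.01° ✓; |FQ| = 8.800 ✓; ∠(FQ, QP) = 89.99° ✓; |QP| = 14.10 ✓; ∠QPR = 44.70° ✓; |PR| = 14.70 ✗.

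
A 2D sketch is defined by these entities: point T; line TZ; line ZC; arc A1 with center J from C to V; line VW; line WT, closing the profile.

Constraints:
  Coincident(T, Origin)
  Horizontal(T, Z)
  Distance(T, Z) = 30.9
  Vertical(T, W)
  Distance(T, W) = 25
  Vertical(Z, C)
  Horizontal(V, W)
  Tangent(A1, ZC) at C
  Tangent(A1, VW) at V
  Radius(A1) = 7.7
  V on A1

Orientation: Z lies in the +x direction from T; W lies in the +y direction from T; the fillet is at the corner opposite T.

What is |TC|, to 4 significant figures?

35.41

The virtual corner opposite T is at (30.90, 25.00). Tangency of A1 to ZC means the radius JC is perpendicular to ZC and since A1 is tangent to VW there, JV ⟂ VW, with radius 7.7, so the center J sits 7.7 in from both sides at J = (23.20, 17.30). That places the tangent points at C = (30.90, 17.30) on ZC and V = (23.20, 25.00) on VW. Then |TC| = |C − T| = 35.41.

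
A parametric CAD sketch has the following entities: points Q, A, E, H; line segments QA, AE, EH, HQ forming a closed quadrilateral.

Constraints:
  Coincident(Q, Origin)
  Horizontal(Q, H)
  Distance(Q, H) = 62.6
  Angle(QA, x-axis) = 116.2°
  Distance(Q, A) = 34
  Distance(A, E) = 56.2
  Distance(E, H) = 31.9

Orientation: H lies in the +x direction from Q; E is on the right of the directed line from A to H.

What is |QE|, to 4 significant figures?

30.84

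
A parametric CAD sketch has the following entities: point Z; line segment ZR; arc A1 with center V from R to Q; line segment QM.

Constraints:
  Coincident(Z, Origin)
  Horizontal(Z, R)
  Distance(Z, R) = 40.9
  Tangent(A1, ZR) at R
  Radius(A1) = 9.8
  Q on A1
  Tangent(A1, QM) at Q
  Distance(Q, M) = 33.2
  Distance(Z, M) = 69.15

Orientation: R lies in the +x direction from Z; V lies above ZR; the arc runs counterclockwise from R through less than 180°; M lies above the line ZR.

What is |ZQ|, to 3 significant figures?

51.3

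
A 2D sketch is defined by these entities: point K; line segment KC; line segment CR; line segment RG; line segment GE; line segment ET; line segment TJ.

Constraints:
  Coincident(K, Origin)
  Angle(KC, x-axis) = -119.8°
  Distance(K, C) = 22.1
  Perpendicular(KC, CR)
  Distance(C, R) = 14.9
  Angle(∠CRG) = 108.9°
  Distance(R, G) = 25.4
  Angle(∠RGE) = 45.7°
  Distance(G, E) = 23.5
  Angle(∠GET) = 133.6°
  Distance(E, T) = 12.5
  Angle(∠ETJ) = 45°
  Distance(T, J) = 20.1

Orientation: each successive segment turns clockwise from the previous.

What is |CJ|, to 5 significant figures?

19.443

K is at the origin; KC runs at -119.8° with length 22.1, so C = (-10.983, -19.178). The perpendicularity gives CR at right angles to KC, so CR runs at 150.20°; with |CR| = 14.9, R = (-23.913, -11.773). ∠CRG = 108.9° gives RG at 79.100° from the x-axis; with |RG| = 25.4, G = (-19.110, 13.169). ∠RGE = 45.7° gives GE at -55.200° from the x-axis; with |GE| = 23.5, E = (-5.6980, -6.1280). ∠GET = 133.6° gives ET at -101.60° from the x-axis; with |ET| = 12.5, T = (-8.2115, -18.373). ∠ETJ = 45.0° gives TJ at 123.40° from the x-axis; with |TJ| = 20.1, J = (-19.276, -1.5922). Then |CJ| = |J − C| = 19.443.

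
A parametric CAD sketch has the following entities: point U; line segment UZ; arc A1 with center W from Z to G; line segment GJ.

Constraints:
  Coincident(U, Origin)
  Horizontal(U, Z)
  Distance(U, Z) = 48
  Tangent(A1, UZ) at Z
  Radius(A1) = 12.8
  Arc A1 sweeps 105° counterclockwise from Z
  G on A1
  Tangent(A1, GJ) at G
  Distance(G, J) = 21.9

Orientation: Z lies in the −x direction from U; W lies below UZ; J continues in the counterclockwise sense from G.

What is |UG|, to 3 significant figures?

62.5

The tangent condition forces WZ to be normal to UZ, so W = Z + (0, -12.8) = (-48.0, -12.8). On A1, Z sits at bearing 90° from W; a 105° counterclockwise sweep puts G at bearing 195°, so G = W + 12.8·(cos 195°, sin 195°) = (-60.4, -16.1). Then |UG| = |G − U| = 62.5.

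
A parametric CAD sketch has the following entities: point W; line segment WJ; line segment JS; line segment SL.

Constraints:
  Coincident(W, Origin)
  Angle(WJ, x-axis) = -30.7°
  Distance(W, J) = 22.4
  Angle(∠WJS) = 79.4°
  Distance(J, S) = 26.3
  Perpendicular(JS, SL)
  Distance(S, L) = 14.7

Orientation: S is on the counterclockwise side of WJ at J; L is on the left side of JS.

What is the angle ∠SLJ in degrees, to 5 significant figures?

60.798°

W is at the origin; WJ runs at -30.7° with length 22.4, so J = 22.4·(cos -30.7°, sin -30.7°) = (19.261, -11.436). ∠WJS = 79.4°, so JS runs at -30.7° + (180° − 79.4°) = 69.900° from the x-axis; with |JS| = 26.3, S = J + 26.3·(cos 69.900°, sin 69.900°) = (28.299, 13.262). JS is perpendicular to SL; with |SL| = 14.7 on the left of JS, L = S + 14.7·(-0.93909, 0.34366) = (14.494, 18.314). Then cos ∠SLJ = LS·LJ / (|LS||LJ|), giving 60.798°.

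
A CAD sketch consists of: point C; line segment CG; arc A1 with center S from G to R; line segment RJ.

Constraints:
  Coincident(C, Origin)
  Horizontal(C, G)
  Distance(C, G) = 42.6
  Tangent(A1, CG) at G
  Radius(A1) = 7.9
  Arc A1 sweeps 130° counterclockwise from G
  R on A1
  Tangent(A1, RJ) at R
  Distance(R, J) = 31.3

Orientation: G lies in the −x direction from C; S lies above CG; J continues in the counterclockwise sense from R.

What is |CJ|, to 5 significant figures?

67.653

On A1, G sits at bearing -90° from S; a 130° counterclockwise sweep puts R at bearing 40°, so R = S + 7.9·(cos 40°, sin 40°) = (-36.548, 12.978). The tangent condition forces SR to be normal to RJ, so RJ runs along (−sin 40°, cos 40°); with |RJ| = 31.3, J = (-56.668, 36.955). Then |CJ| = |J − C| = 67.653.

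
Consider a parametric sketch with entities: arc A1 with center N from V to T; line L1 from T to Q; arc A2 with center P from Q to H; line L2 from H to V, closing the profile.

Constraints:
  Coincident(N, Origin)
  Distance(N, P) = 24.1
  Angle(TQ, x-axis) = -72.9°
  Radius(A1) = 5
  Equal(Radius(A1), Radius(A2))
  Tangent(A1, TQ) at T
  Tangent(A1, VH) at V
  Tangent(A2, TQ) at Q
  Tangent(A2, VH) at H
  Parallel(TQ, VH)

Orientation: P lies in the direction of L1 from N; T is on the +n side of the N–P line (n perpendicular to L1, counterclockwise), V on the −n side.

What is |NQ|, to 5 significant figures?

24.613

Tangency of A1 to both parallel lines with radius 5.0 puts T and V at N ± 5.0·n: T = (4.7790, 1.4702), V = (-4.7790, -1.4702). Equal radii place Q and H the same way about P: Q = P + 5.0·n = (11.865, -21.564), H = P − 5.0·n = (2.3074, -24.505). Then |NQ| = |Q − N| = 24.613.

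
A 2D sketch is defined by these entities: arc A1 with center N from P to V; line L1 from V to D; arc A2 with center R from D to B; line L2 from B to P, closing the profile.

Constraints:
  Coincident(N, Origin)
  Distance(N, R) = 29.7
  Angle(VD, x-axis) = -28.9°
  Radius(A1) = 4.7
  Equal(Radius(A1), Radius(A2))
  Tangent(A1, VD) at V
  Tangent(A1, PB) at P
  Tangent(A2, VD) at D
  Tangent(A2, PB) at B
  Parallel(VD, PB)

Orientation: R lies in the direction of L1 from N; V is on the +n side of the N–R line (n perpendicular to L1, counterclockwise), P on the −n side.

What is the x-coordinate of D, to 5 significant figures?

28.273

Tangency of A1 to both parallel lines with radius 4.7 puts V and P at N ± 4.7·n: V = (2.2714, 4.1147), P = (-2.2714, -4.1147). Equal radii place D and B the same way about R: D = R + 4.7·n = (28.273, -10.239), B = R − 4.7·n = (23.730, -18.468). So D.x = 28.273.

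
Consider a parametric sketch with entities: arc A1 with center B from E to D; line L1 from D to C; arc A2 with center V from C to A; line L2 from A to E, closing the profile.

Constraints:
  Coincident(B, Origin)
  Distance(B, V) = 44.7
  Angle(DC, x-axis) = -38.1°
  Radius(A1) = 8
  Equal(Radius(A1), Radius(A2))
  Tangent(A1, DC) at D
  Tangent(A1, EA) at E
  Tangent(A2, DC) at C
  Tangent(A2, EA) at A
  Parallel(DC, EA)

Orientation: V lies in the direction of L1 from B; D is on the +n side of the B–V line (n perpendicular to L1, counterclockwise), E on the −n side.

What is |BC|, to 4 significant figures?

45.41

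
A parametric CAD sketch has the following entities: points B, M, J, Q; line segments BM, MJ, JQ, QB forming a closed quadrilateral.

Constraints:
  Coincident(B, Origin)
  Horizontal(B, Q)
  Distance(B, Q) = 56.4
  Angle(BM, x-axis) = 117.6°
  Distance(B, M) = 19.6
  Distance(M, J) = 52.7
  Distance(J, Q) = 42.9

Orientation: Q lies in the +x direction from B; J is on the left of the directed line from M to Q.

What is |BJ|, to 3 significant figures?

55.2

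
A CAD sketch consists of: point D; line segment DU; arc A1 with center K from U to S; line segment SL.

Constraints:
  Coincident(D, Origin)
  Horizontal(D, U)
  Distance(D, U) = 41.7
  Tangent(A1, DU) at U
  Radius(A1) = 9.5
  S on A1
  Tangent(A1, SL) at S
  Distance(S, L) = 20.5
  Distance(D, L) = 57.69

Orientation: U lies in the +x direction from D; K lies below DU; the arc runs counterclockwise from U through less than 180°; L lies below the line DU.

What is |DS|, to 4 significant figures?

38.22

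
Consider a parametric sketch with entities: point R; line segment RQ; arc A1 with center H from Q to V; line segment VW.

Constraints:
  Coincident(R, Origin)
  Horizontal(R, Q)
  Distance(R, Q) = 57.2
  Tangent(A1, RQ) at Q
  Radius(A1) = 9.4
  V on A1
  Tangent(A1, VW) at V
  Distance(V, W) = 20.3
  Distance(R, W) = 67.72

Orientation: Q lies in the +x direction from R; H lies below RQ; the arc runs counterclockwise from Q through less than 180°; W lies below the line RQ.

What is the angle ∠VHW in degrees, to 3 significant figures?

65.2°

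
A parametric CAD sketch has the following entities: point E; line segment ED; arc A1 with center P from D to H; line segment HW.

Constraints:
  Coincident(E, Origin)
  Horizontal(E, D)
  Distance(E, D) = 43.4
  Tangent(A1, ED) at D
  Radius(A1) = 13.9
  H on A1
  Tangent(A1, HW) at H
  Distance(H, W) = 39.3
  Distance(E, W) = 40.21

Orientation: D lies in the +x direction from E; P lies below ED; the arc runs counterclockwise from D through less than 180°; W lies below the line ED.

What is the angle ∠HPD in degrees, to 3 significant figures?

56.4°

Checks: E.y = 0.00, D.y = 0.00 ✓; |PH| = 13.90 ✓; ∠(PH, HW) = 90.00° ✓; |HW| = 39.30 ✓; |EW| = 40.21 ✓.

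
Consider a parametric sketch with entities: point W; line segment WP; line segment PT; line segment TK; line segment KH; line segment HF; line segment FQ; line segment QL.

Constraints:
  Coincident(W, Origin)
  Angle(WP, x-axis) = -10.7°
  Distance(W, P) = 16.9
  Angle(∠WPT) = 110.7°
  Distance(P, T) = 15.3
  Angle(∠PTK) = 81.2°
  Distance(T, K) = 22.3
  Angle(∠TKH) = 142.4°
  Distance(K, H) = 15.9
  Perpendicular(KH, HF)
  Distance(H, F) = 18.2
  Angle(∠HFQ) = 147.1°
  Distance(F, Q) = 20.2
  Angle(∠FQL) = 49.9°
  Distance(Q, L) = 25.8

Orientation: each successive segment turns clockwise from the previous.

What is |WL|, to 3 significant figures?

12.9

∠HFQ = 147.1° gives FQ at 20.7° from the x-axis; with |FQ| = 20.2, Q = (13.9, 12.6). ∠FQL = 49.9° gives QL at -109° from the x-axis; with |QL| = 25.8, L = (5.30, -11.8). Then |WL| = |L − W| = 12.9.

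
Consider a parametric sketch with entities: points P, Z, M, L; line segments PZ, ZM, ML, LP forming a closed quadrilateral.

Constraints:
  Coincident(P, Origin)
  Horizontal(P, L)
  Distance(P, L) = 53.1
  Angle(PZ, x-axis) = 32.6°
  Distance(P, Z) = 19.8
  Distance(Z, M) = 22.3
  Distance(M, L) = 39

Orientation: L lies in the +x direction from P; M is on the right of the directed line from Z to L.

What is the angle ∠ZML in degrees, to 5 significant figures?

70.588°

Checks: |ZM| = 22.30 ✓; |ML| = 39.00 ✓.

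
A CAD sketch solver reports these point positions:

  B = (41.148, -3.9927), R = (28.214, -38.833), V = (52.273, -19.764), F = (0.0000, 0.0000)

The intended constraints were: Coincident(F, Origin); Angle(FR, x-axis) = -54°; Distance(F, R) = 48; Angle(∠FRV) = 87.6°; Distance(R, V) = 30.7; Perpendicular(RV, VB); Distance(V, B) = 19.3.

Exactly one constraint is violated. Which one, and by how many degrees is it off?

Perpendicular(RV, VB) — off by 3.20°.

F = (0.00, 0.00) ✓; FR at -54.00° ✓; |FR| = 48.00 ✓; ∠FRV = 87.60° ✓; |RV| = 30.70 ✓; ∠(RV, VB) = 86.80° ✗; |VB| = 19.30 ✓.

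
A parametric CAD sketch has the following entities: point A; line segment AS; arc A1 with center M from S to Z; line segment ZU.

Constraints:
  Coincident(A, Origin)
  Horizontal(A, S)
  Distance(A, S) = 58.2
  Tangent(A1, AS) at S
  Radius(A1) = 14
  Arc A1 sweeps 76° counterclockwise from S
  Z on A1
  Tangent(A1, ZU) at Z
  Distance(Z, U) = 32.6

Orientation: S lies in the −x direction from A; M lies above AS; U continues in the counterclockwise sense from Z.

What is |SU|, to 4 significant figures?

47.39

A is at the origin; A and S share the same y with |AS| = 58.2 and S on the −x side, so S = (-58.20, 0.000). A1 meets AS tangentially, so MS is at right angles to AS, so M = S + (0, 14) = (-58.20, 14.00). On A1, S sits at bearing -90° from M; a 76° counterclockwise sweep puts Z at bearing -14°, so Z = M + 14.0·(cos -14°, sin -14°) = (-44.62, 10.61). A1 meets ZU tangentially, so MZ is at right angles to ZU, so ZU runs along (−sin -14°, cos -14°); with |ZU| = 32.6, U = (-36.73, 42.24). Then |SU| = |U − S| = 47.39.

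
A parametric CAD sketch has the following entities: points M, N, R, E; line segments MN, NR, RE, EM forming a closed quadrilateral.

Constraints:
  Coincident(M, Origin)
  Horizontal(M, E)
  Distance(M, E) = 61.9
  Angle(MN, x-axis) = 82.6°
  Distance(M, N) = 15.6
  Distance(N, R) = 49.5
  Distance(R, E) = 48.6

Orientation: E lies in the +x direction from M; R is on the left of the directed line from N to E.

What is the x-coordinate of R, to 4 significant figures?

42.17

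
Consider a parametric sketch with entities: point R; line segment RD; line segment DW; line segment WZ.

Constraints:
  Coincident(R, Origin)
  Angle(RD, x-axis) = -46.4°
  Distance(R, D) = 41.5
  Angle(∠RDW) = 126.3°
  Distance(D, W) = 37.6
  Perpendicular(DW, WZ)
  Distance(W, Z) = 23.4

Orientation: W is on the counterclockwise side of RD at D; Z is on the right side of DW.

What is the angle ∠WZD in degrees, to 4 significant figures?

58.10°

R is at the origin; RD runs at -46.4° with length 41.5, so D = 41.5·(cos -46.4°, sin -46.4°) = (28.62, -30.05). ∠RDW = 126.3°, so DW runs at -46.4° + (180° − 126.3°) = 7.300° from the x-axis; with |DW| = 37.6, W = D + 37.6·(cos 7.300°, sin 7.300°) = (65.91, -25.28). DW is perpendicular to WZ; with |WZ| = 23.4 on the right of DW, Z = W + 23.4·(0.1271, -0.9919) = (68.89, -48.49). Then cos ∠WZD = ZW·ZD / (|ZW||ZD|), giving 58.10°.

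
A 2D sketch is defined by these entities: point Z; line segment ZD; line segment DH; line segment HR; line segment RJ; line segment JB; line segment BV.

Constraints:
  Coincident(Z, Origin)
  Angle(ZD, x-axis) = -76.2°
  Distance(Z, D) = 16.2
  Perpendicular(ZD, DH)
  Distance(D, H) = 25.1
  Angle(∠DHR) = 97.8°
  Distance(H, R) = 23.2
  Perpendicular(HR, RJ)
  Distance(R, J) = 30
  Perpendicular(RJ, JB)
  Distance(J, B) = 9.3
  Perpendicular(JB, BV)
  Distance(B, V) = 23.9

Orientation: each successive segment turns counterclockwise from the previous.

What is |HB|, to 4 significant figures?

33.06

HR is perpendicular to RJ, so RJ runs at -174.0°; with |RJ| = 30.0, J = (-4.021, 10.19). RJ is perpendicular to JB, so JB runs at -84.00°; with |JB| = 9.3, B = (-3.049, 0.9428). Then |HB| = |B − H| = 33.06.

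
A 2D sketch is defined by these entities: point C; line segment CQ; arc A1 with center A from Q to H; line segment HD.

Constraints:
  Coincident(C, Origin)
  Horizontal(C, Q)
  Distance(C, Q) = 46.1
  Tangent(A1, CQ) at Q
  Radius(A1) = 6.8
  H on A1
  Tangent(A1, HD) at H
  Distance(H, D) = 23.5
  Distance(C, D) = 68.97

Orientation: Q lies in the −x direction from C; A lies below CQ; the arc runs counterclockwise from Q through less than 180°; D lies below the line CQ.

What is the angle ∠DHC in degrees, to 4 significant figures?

129.2°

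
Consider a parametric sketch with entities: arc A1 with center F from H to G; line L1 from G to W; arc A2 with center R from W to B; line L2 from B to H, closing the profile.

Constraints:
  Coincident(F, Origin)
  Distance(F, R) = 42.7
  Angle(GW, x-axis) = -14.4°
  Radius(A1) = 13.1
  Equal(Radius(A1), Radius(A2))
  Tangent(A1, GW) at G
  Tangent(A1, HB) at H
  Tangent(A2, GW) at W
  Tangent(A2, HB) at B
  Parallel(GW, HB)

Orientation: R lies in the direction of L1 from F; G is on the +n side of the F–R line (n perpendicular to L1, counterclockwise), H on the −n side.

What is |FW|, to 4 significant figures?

44.66

The slot axis is L1's direction at -14.4°, so u = (cos -14.4°, sin -14.4°) = (0.9686, -0.2487) and n = (−sin -14.4°, cos -14.4°) = (0.2487, 0.9686). F is at the origin and R lies 42.7 along u from F, so R = 42.7·u = (41.36, -10.62). Tangency of A1 to both parallel lines with radius 13.1 puts G and H at F ± 13.1·n: G = (3.258, 12.69), H = (-3.258, -12.69). Equal radii place W and B the same way about R: W = R + 13.1·n = (44.62, 2.069), B = R − 13.1·n = (38.10, -23.31). Then |FW| = |W − F| = 44.66.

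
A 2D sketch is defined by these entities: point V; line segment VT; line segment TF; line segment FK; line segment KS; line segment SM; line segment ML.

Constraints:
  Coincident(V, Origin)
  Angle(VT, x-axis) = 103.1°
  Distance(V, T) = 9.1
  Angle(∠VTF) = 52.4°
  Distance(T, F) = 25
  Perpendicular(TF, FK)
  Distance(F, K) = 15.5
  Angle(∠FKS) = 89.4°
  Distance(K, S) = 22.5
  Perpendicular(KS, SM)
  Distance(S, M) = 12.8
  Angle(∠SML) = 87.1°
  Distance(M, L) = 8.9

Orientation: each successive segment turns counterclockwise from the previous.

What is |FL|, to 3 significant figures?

13.8

V is at the origin; VT runs at 103.1° with length 9.1, so T = (-2.06, 8.86). ∠VTF = 52.4° gives TF at -129° from the x-axis; with |TF| = 25.0, F = (-17.9, -10.5). TF is perpendicular to FK, so FK runs at -39.3°; with |FK| = 15.5, K = (-5.90, -20.3). ∠FKS = 89.4° gives KS at 51.3° from the x-axis; with |KS| = 22.5, S = (8.17, -2.74). The perpendicularity gives SM at right angles to KS, so SM runs at 141°; with |SM| = 12.8, M = (-1.82, 5.26). ∠SML = 87.1° gives ML at -126° from the x-axis; with |ML| = 8.9, L = (-7.03, -1.96). Then |FL| = |L − F| = 13.8.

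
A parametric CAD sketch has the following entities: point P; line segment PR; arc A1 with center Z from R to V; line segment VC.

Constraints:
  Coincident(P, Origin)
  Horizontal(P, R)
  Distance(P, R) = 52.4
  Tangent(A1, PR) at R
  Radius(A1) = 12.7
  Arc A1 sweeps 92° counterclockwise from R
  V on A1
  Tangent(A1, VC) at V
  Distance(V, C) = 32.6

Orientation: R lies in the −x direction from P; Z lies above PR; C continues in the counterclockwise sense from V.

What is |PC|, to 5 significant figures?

61.311

P is at the origin; P and R share the same y with |PR| = 52.4 and R on the −x side, so R = (-52.400, 0.0000). The tangent condition forces ZR to be normal to PR, so Z = R + (0, 12.7) = (-52.400, 12.700). On A1, R sits at bearing -90° from Z; a 92° counterclockwise sweep puts V at bearing 2°, so V = Z + 12.7·(cos 2°, sin 2°) = (-39.708, 13.143). Tangency of A1 to VC means the radius ZV is perpendicular to VC, so VC runs along (−sin 2°, cos 2°); with |VC| = 32.6, C = (-40.845, 45.723). Then |PC| = |C − P| = 61.311.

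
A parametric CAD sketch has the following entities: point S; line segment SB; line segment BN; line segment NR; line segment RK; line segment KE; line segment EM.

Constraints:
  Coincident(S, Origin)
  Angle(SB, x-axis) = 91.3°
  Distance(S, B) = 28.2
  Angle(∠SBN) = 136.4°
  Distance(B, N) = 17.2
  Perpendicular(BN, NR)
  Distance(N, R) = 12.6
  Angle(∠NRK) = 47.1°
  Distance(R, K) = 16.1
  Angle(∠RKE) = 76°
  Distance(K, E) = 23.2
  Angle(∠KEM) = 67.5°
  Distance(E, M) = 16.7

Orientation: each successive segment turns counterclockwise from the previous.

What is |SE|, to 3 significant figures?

54.6

∠NRK = 47.1° gives RK at -2.20° from the x-axis; with |RK| = 16.1, K = (-5.62, 30.9). ∠RKE = 76.0° gives KE at 102° from the x-axis; with |KE| = 23.2, E = (-10.4, 53.6). Then |SE| = |E − S| = 54.6.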